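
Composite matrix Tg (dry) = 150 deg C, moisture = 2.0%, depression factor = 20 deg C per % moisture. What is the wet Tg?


Tg_wet = Tg_dry - k*moisture = 150 - 20*2.0 = 110.0 deg C

110.0 deg C


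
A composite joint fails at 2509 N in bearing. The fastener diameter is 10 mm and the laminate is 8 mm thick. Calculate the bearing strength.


sigma_br = F/(d*h) = 2509/(10*8) = 31.4 MPa

31.4 MPa


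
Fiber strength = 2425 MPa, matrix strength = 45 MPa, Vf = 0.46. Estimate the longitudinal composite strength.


sigma_1 = sigma_f*Vf + sigma_m*(1-Vf) = 2425*0.46 + 45*0.54 = 1139.8 MPa

1139.8 MPa


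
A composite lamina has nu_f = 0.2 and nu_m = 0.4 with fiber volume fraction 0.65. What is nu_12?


nu_12 = nu_f*Vf + nu_m*(1-Vf) = 0.2*0.65 + 0.4*0.35 = 0.27

0.27


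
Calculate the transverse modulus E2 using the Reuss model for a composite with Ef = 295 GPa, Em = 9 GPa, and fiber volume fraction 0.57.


1/E2 = Vf/Ef + (1-Vf)/Em = 0.57/295 + 0.43/9
E2 = 20.12 GPa

20.12 GPa


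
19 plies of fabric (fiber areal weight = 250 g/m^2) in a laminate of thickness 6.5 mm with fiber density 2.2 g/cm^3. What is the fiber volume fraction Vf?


Vf = n * FAW / (rho_f * h * 1000) = 19 * 250 / (2.2 * 6.5 * 1000) = 0.3322

0.3322


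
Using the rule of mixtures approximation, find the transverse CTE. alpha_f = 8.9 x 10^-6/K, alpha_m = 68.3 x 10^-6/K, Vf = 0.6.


alpha_2 = alpha_f*Vf + alpha_m*(1-Vf) = 8.9*0.6 + 68.3*0.4 = 32.7 x 10^-6/K

32.7 x 10^-6/K


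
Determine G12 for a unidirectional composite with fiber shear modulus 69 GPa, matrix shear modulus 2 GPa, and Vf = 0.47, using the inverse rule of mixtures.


1/G12 = Vf/Gf + (1-Vf)/Gm = 0.47/69 + 0.53/2
G12 = 3.68 GPa

3.68 GPa


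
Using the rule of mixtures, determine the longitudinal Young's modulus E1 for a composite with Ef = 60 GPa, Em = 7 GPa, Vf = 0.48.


E1 = Ef*Vf + Em*(1-Vf) = 60*0.48 + 7*0.52 = 32.44 GPa

32.44 GPa


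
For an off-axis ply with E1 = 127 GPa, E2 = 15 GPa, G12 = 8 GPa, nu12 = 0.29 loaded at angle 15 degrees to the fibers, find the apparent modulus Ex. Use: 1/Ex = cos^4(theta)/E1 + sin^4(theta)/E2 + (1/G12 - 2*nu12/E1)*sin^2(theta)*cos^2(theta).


cos^4(15) = 0.870513, sin^4(15) = 0.004487, sin^2(15)*cos^2(15) = 0.0625
1/G12 - 2*nu12/E1 = 1/8 - 2*0.29/127 = 0.120433 GPa^-1
1/Ex = 0.870513/127 + 0.004487/15 + 0.120433*0.0625 = 0.0146807 GPa^-1
Ex = 68.12 GPa

68.12 GPa


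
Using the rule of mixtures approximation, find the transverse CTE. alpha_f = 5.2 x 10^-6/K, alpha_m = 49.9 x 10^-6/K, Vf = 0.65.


alpha_2 = alpha_f*Vf + alpha_m*(1-Vf) = 5.2*0.65 + 49.9*0.35 = 20.8 x 10^-6/K

20.8 x 10^-6/K


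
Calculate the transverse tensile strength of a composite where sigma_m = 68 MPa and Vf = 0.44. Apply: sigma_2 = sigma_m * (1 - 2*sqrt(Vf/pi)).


factor = 1 - 2*sqrt(0.44/pi) = 0.2515
sigma_2 = 68 * 0.2515 = 17.1 MPa

17.1 MPa


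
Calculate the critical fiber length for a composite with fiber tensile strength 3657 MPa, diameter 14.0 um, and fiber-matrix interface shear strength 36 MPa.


Lc = sigma_f * d / (2 * tau_i) = 3657 * 14.0 / (2 * 36) = 711.1 um

711.1 um


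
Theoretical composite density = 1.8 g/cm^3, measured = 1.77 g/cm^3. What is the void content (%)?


Void% = (rho_theo - rho_actual)/rho_theo * 100 = (1.8 - 1.77)/1.8 * 100 = 1.67%

1.67%


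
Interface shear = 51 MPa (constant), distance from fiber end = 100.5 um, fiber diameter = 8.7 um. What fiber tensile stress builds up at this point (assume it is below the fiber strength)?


Force balance: sigma_f * (pi*d^2/4) = tau * (pi*d) * x  ->  sigma_f = 4 * tau * x / d
sigma_f = 4 * 51 * 100.5 / 8.7 = 2356.6 MPa

2356.6 MPa


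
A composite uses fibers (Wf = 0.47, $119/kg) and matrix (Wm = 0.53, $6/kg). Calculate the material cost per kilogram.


Cost = cost_f*Wf + cost_m*Wm = 119*0.47 + 6*0.53 = $59.11/kg

$59.11/kg


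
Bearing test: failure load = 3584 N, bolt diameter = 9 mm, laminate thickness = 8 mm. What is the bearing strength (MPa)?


sigma_br = F/(d*h) = 3584/(9*8) = 49.8 MPa

49.8 MPa


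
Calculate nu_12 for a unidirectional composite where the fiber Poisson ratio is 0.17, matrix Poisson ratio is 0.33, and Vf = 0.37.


nu_12 = nu_f*Vf + nu_m*(1-Vf) = 0.17*0.37 + 0.33*0.63 = 0.2708

0.2708


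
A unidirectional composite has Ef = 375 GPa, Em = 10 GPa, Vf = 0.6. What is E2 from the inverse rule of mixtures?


1/E2 = Vf/Ef + (1-Vf)/Em = 0.6/375 + 0.4/10
E2 = 24.04 GPa

24.04 GPa


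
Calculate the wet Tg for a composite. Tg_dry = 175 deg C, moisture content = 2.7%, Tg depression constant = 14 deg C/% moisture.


Tg_wet = Tg_dry - k*moisture = 175 - 14*2.7 = 137.2 deg C

137.2 deg C


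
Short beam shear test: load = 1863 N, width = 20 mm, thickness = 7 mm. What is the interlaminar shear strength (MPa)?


ILSS = 3F/(4bh) = 3*1863/(4*20*7) = 9.98 MPa

9.98 MPa


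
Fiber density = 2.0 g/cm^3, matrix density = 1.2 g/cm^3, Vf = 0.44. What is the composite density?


rho_c = rho_f*Vf + rho_m*(1-Vf) = 2.0*0.44 + 1.2*0.56 = 1.552 g/cm^3

1.552 g/cm^3


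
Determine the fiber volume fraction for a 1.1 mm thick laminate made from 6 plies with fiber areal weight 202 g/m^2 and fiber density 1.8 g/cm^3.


Vf = n * FAW / (rho_f * h * 1000) = 6 * 202 / (1.8 * 1.1 * 1000) = 0.6121

0.6121


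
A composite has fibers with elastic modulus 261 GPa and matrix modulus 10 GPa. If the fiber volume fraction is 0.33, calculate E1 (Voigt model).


E1 = Ef*Vf + Em*(1-Vf) = 261*0.33 + 10*0.67 = 92.83 GPa

92.83 GPa


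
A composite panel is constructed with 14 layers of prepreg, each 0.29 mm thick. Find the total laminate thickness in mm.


h = n * t_ply = 14 * 0.29 = 4.06 mm

4.06 mm


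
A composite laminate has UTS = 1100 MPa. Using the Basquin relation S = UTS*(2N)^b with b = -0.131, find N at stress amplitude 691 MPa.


N = 0.5 * (S/UTS)^(1/b) = 0.5 * (691/1100)^(1/-0.131) = 17.3901 cycles

17.3901 cycles


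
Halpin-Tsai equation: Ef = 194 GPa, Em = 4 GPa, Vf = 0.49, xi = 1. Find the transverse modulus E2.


eta = (Ef/Em - 1)/(Ef/Em + xi) = (48.5 - 1)/(48.5 + 1) = 0.9596
E2 = Em*(1+xi*eta*Vf)/(1-eta*Vf) = 11.1 GPa

11.1 GPa


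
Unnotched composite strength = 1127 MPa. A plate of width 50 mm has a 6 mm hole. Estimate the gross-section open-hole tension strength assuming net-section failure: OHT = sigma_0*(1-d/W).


OHT = sigma_0*(1-d/W) = 1127*(1-6/50) = 991.8 MPa

991.8 MPa


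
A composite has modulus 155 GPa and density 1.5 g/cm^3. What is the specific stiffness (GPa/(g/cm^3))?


Specific stiffness = E/rho = 155/1.5 = 103.3 GPa/(g/cm^3)

103.3 GPa/(g/cm^3)


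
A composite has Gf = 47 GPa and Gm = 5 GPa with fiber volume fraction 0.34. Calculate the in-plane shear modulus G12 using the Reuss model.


1/G12 = Vf/Gf + (1-Vf)/Gm = 0.34/47 + 0.66/5
G12 = 7.18 GPa

7.18 GPa


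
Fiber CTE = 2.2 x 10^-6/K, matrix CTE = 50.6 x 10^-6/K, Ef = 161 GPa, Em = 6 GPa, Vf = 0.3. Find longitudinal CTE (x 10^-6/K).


E1 = Ef*Vf + Em*(1-Vf) = 52.5
alpha_1 = (alpha_f*Ef*Vf + alpha_m*Em*(1-Vf))/E1 = 6.07 x 10^-6/K

6.07 x 10^-6/K


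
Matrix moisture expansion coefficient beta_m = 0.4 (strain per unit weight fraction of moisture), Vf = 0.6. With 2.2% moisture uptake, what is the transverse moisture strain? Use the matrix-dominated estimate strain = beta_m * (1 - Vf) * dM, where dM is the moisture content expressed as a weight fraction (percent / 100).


dM = 2.2/100 = 0.022
strain = beta_m * (1-Vf) * dM = 0.4 * 0.4 * 0.022 = 0.00352

0.00352


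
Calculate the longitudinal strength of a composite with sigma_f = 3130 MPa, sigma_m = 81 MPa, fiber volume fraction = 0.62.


sigma_1 = sigma_f*Vf + sigma_m*(1-Vf) = 3130*0.62 + 81*0.38 = 1971.4 MPa

1971.4 MPa


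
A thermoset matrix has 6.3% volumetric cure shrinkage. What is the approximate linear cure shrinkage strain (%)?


Linear shrinkage ≈ vol_shrink/3 = 6.3/3 = 2.1%

2.1%


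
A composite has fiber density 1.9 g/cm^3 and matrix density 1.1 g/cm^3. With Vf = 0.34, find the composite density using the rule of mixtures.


rho_c = rho_f*Vf + rho_m*(1-Vf) = 1.9*0.34 + 1.1*0.66 = 1.372 g/cm^3

1.372 g/cm^3


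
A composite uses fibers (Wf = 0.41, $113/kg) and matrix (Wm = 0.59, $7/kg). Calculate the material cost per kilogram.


Cost = cost_f*Wf + cost_m*Wm = 113*0.41 + 7*0.59 = $50.46/kg

$50.46/kg


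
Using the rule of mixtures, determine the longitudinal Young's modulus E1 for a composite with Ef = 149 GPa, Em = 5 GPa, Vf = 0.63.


E1 = Ef*Vf + Em*(1-Vf) = 149*0.63 + 5*0.37 = 95.72 GPa

95.72 GPa


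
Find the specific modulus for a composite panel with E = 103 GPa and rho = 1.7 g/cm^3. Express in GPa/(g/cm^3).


Specific stiffness = E/rho = 103/1.7 = 60.6 GPa/(g/cm^3)

60.6 GPa/(g/cm^3)


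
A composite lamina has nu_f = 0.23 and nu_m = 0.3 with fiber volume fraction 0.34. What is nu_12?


nu_12 = nu_f*Vf + nu_m*(1-Vf) = 0.23*0.34 + 0.3*0.66 = 0.2762

0.2762


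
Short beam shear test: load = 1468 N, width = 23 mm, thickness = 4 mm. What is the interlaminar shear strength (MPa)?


ILSS = 3F/(4bh) = 3*1468/(4*23*4) = 11.97 MPa

11.97 MPa


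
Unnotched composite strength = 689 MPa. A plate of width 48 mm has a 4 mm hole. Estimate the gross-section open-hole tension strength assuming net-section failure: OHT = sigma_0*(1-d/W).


OHT = sigma_0*(1-d/W) = 689*(1-4/48) = 631.6 MPa

631.6 MPa


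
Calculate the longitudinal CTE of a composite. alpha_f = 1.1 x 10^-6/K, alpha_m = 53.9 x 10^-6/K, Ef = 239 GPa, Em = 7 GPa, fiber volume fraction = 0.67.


E1 = Ef*Vf + Em*(1-Vf) = 162.44
alpha_1 = (alpha_f*Ef*Vf + alpha_m*Em*(1-Vf))/E1 = 1.85 x 10^-6/K

1.85 x 10^-6/K


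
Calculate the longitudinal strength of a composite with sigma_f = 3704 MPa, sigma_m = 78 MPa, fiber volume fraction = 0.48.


sigma_1 = sigma_f*Vf + sigma_m*(1-Vf) = 3704*0.48 + 78*0.52 = 1818.5 MPa

1818.5 MPa


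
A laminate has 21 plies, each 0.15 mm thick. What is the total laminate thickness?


h = n * t_ply = 21 * 0.15 = 3.15 mm

3.15 mm


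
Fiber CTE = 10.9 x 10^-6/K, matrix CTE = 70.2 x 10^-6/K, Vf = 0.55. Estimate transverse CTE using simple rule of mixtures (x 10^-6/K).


alpha_2 = alpha_f*Vf + alpha_m*(1-Vf) = 10.9*0.55 + 70.2*0.45 = 37.6 x 10^-6/K

37.6 x 10^-6/K


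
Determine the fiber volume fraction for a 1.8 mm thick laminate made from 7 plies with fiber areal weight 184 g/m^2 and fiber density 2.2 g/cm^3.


Vf = n * FAW / (rho_f * h * 1000) = 7 * 184 / (2.2 * 1.8 * 1000) = 0.3253

0.3253


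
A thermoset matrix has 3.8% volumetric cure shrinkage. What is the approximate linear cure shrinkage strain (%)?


Linear shrinkage ≈ vol_shrink/3 = 3.8/3 = 1.267%

1.267%


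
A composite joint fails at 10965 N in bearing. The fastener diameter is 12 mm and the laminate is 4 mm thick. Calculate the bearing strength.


sigma_br = F/(d*h) = 10965/(12*4) = 228.4 MPa

228.4 MPa


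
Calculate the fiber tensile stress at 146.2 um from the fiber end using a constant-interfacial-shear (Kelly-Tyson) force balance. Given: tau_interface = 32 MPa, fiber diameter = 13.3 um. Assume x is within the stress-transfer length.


Force balance: sigma_f * (pi*d^2/4) = tau * (pi*d) * x  ->  sigma_f = 4 * tau * x / d
sigma_f = 4 * 32 * 146.2 / 13.3 = 1407.0 MPa

1407.0 MPa


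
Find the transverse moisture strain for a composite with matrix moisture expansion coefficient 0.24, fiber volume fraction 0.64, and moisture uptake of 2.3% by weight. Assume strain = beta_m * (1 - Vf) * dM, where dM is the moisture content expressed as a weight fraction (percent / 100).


dM = 2.3/100 = 0.023
strain = beta_m * (1-Vf) * dM = 0.24 * 0.36 * 0.023 = 0.0019872

0.0019872


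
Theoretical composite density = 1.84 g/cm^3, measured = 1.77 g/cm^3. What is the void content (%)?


Void% = (rho_theo - rho_actual)/rho_theo * 100 = (1.84 - 1.77)/1.84 * 100 = 3.8%

3.8%


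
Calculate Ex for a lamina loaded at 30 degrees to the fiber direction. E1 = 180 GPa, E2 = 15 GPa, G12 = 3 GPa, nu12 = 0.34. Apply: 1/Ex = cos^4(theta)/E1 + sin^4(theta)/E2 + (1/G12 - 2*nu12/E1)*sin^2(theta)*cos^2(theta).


cos^4(30) = 0.5625, sin^4(30) = 0.0625, sin^2(30)*cos^2(30) = 0.1875
1/G12 - 2*nu12/E1 = 1/3 - 2*0.34/180 = 0.329556 GPa^-1
1/Ex = 0.5625/180 + 0.0625/15 + 0.329556*0.1875 = 0.0690833 GPa^-1
Ex = 14.48 GPa

14.48 GPa


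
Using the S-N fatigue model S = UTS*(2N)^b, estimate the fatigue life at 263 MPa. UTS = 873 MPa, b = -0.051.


N = 0.5 * (S/UTS)^(1/b) = 0.5 * (263/873)^(1/-0.051) = 8.2376e+09 cycles

8.2376e+09 cycles


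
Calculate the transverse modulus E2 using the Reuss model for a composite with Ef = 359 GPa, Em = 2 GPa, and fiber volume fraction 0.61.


1/E2 = Vf/Ef + (1-Vf)/Em = 0.61/359 + 0.39/2
E2 = 5.08 GPa

5.08 GPa


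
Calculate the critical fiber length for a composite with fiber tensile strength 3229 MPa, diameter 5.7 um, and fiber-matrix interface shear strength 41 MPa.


Lc = sigma_f * d / (2 * tau_i) = 3229 * 5.7 / (2 * 41) = 224.5 um

224.5 um


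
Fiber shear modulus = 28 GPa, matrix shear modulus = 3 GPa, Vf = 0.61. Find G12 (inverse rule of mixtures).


1/G12 = Vf/Gf + (1-Vf)/Gm = 0.61/28 + 0.39/3
G12 = 6.59 GPa

6.59 GPa


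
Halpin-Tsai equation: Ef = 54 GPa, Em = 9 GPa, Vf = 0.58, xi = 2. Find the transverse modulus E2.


eta = (Ef/Em - 1)/(Ef/Em + xi) = (6.0 - 1)/(6.0 + 2) = 0.625
E2 = Em*(1+xi*eta*Vf)/(1-eta*Vf) = 24.35 GPa

24.35 GPa


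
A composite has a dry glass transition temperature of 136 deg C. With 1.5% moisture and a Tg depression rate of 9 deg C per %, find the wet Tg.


Tg_wet = Tg_dry - k*moisture = 136 - 9*1.5 = 122.5 deg C

122.5 deg C


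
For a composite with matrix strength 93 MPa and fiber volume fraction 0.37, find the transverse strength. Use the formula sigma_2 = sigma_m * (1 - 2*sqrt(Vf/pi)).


factor = 1 - 2*sqrt(0.37/pi) = 0.3136
sigma_2 = 93 * 0.3136 = 29.17 MPa

29.17 MPa


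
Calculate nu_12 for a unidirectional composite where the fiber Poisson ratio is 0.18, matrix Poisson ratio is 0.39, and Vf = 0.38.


nu_12 = nu_f*Vf + nu_m*(1-Vf) = 0.18*0.38 + 0.39*0.62 = 0.3102

0.3102


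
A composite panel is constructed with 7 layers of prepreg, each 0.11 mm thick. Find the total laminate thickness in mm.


h = n * t_ply = 7 * 0.11 = 0.77 mm

0.77 mm


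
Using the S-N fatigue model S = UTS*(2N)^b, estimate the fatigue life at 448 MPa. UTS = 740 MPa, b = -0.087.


N = 0.5 * (S/UTS)^(1/b) = 0.5 * (448/740)^(1/-0.087) = 160.0240 cycles

160.0240 cycles


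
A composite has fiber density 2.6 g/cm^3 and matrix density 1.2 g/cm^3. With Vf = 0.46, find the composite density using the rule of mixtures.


rho_c = rho_f*Vf + rho_m*(1-Vf) = 2.6*0.46 + 1.2*0.54 = 1.844 g/cm^3

1.844 g/cm^3


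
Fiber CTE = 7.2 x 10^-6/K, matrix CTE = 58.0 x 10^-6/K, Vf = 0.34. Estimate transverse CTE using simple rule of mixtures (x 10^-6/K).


alpha_2 = alpha_f*Vf + alpha_m*(1-Vf) = 7.2*0.34 + 58.0*0.66 = 40.7 x 10^-6/K

40.7 x 10^-6/K


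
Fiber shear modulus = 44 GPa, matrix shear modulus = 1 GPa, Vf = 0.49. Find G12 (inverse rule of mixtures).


1/G12 = Vf/Gf + (1-Vf)/Gm = 0.49/44 + 0.51/1
G12 = 1.92 GPa

1.92 GPa


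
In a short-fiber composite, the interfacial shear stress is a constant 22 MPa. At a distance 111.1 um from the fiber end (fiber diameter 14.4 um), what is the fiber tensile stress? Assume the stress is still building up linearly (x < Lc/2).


Force balance: sigma_f * (pi*d^2/4) = tau * (pi*d) * x  ->  sigma_f = 4 * tau * x / d
sigma_f = 4 * 22 * 111.1 / 14.4 = 678.9 MPa

678.9 MPa


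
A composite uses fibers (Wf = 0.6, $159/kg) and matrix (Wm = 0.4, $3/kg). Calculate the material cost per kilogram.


Cost = cost_f*Wf + cost_m*Wm = 159*0.6 + 3*0.4 = $96.6/kg

$96.6/kg


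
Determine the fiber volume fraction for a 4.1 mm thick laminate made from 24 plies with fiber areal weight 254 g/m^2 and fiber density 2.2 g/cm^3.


Vf = n * FAW / (rho_f * h * 1000) = 24 * 254 / (2.2 * 4.1 * 1000) = 0.6758

0.6758


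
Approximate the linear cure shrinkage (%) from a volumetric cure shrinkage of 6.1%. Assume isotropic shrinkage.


Linear shrinkage ≈ vol_shrink/3 = 6.1/3 = 2.033%

2.033%


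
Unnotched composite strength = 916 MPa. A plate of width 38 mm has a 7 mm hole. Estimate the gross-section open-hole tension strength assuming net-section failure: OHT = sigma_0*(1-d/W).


OHT = sigma_0*(1-d/W) = 916*(1-7/38) = 747.3 MPa

747.3 MPa


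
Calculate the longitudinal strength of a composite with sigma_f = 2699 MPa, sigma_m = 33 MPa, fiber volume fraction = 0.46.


sigma_1 = sigma_f*Vf + sigma_m*(1-Vf) = 2699*0.46 + 33*0.54 = 1259.4 MPa

1259.4 MPa


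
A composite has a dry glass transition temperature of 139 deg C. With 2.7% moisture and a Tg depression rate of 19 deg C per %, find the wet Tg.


Tg_wet = Tg_dry - k*moisture = 139 - 19*2.7 = 87.7 deg C

87.7 deg C


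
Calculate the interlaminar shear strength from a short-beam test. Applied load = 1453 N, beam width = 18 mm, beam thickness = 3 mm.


ILSS = 3F/(4bh) = 3*1453/(4*18*3) = 20.18 MPa

20.18 MPa


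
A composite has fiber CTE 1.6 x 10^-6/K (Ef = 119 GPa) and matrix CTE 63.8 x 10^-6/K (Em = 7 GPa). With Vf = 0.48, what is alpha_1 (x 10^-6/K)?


E1 = Ef*Vf + Em*(1-Vf) = 60.76
alpha_1 = (alpha_f*Ef*Vf + alpha_m*Em*(1-Vf))/E1 = 5.33 x 10^-6/K

5.33 x 10^-6/K


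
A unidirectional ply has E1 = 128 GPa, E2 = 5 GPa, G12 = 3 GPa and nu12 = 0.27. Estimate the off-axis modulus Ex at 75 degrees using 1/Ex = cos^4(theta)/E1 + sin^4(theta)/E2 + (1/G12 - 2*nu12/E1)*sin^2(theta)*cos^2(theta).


cos^4(75) = 0.004487, sin^4(75) = 0.870513, sin^2(75)*cos^2(75) = 0.0625
1/G12 - 2*nu12/E1 = 1/3 - 2*0.27/128 = 0.329115 GPa^-1
1/Ex = 0.004487/128 + 0.870513/5 + 0.329115*0.0625 = 0.1947073 GPa^-1
Ex = 5.14 GPa

5.14 GPa


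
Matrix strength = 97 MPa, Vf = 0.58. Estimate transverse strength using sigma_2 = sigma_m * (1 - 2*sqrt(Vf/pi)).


factor = 1 - 2*sqrt(0.58/pi) = 0.1407
sigma_2 = 97 * 0.1407 = 13.64 MPa

13.64 MPa


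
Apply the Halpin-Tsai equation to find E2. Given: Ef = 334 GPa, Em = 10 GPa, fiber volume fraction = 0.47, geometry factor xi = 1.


eta = (Ef/Em - 1)/(Ef/Em + xi) = (33.4 - 1)/(33.4 + 1) = 0.9419
E2 = Em*(1+xi*eta*Vf)/(1-eta*Vf) = 25.89 GPa

25.89 GPa


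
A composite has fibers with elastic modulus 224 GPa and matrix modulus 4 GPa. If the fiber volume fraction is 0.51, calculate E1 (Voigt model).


E1 = Ef*Vf + Em*(1-Vf) = 224*0.51 + 4*0.49 = 116.2 GPa

116.2 GPa


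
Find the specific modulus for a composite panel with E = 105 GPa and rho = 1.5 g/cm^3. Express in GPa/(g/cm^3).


Specific stiffness = E/rho = 105/1.5 = 70.0 GPa/(g/cm^3)

70.0 GPa/(g/cm^3)


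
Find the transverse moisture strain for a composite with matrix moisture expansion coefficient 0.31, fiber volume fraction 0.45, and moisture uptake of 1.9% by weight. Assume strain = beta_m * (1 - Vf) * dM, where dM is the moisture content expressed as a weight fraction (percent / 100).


dM = 1.9/100 = 0.019
strain = beta_m * (1-Vf) * dM = 0.31 * 0.55 * 0.019 = 0.0032395

0.0032395


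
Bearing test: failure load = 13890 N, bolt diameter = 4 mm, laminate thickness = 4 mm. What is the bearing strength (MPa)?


sigma_br = F/(d*h) = 13890/(4*4) = 868.1 MPa

868.1 MPa


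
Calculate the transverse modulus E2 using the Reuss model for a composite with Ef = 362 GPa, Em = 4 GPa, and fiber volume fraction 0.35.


1/E2 = Vf/Ef + (1-Vf)/Em = 0.35/362 + 0.65/4
E2 = 6.12 GPa

6.12 GPa


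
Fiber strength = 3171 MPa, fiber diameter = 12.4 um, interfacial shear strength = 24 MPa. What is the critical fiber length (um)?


Lc = sigma_f * d / (2 * tau_i) = 3171 * 12.4 / (2 * 24) = 819.2 um

819.2 um


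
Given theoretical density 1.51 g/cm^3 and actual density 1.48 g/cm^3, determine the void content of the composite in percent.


Void% = (rho_theo - rho_actual)/rho_theo * 100 = (1.51 - 1.48)/1.51 * 100 = 1.99%

1.99%


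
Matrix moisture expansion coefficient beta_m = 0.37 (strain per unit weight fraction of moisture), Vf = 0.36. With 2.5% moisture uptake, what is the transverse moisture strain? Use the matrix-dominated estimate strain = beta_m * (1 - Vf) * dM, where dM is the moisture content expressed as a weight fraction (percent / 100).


dM = 2.5/100 = 0.025
strain = beta_m * (1-Vf) * dM = 0.37 * 0.64 * 0.025 = 0.00592

0.00592


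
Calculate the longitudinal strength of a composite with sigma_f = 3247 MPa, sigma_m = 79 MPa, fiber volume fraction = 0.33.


sigma_1 = sigma_f*Vf + sigma_m*(1-Vf) = 3247*0.33 + 79*0.67 = 1124.4 MPa

1124.4 MPa


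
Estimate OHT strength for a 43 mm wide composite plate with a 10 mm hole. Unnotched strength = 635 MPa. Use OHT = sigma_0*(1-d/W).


OHT = sigma_0*(1-d/W) = 635*(1-10/43) = 487.3 MPa

487.3 MPa


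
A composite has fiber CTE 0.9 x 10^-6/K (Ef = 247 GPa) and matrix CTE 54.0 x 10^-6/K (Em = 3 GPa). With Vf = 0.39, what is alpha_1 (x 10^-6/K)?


E1 = Ef*Vf + Em*(1-Vf) = 98.16
alpha_1 = (alpha_f*Ef*Vf + alpha_m*Em*(1-Vf))/E1 = 1.89 x 10^-6/K

1.89 x 10^-6/K


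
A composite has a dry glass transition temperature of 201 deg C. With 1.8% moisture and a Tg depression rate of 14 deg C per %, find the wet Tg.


Tg_wet = Tg_dry - k*moisture = 201 - 14*1.8 = 175.8 deg C

175.8 deg C


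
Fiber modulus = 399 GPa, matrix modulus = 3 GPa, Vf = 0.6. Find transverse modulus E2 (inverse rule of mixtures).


1/E2 = Vf/Ef + (1-Vf)/Em = 0.6/399 + 0.4/3
E2 = 7.42 GPa

7.42 GPa


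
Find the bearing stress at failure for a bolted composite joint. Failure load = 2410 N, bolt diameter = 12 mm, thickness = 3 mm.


sigma_br = F/(d*h) = 2410/(12*3) = 66.9 MPa

66.9 MPa


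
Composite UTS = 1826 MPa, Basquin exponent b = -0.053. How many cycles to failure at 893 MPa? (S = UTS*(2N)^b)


N = 0.5 * (S/UTS)^(1/b) = 0.5 * (893/1826)^(1/-0.053) = 363310.3929 cycles

363310.3929 cycles


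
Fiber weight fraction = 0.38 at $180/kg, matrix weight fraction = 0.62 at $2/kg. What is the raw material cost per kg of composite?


Cost = cost_f*Wf + cost_m*Wm = 180*0.38 + 2*0.62 = $69.64/kg

$69.64/kg


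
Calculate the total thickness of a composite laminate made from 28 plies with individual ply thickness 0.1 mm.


h = n * t_ply = 28 * 0.1 = 2.8 mm

2.8 mm


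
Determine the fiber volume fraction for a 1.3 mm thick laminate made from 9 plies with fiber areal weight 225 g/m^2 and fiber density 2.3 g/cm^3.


Vf = n * FAW / (rho_f * h * 1000) = 9 * 225 / (2.3 * 1.3 * 1000) = 0.6773

0.6773


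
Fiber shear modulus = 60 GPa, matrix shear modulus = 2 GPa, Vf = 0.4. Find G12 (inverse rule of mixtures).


1/G12 = Vf/Gf + (1-Vf)/Gm = 0.4/60 + 0.6/2
G12 = 3.26 GPa

3.26 GPa


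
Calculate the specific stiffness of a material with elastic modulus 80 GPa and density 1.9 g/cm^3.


Specific stiffness = E/rho = 80/1.9 = 42.1 GPa/(g/cm^3)

42.1 GPa/(g/cm^3)


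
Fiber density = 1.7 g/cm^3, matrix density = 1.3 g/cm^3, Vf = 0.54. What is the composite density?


rho_c = rho_f*Vf + rho_m*(1-Vf) = 1.7*0.54 + 1.3*0.46 = 1.516 g/cm^3

1.516 g/cm^3


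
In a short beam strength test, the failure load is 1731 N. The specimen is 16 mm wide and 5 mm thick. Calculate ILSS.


ILSS = 3F/(4bh) = 3*1731/(4*16*5) = 16.23 MPa

16.23 MPa


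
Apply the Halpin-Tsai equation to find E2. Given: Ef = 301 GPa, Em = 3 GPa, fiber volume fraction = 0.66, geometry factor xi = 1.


eta = (Ef/Em - 1)/(Ef/Em + xi) = (100.3333 - 1)/(100.3333 + 1) = 0.9803
E2 = Em*(1+xi*eta*Vf)/(1-eta*Vf) = 14.0 GPa

14.0 GPa


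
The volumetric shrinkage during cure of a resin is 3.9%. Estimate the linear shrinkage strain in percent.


Linear shrinkage ≈ vol_shrink/3 = 3.9/3 = 1.3%

1.3%


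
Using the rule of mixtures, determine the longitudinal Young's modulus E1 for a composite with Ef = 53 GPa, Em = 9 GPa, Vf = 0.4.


E1 = Ef*Vf + Em*(1-Vf) = 53*0.4 + 9*0.6 = 26.6 GPa

26.6 GPa


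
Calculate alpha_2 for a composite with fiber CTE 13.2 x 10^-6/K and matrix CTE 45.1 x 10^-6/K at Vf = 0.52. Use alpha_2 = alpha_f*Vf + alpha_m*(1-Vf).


alpha_2 = alpha_f*Vf + alpha_m*(1-Vf) = 13.2*0.52 + 45.1*0.48 = 28.5 x 10^-6/K

28.5 x 10^-6/K


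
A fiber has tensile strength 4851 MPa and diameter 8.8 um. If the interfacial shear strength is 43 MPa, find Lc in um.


Lc = sigma_f * d / (2 * tau_i) = 4851 * 8.8 / (2 * 43) = 496.4 um

496.4 um


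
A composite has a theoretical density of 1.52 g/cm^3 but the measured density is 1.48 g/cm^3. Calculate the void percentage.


Void% = (rho_theo - rho_actual)/rho_theo * 100 = (1.52 - 1.48)/1.52 * 100 = 2.63%

2.63%


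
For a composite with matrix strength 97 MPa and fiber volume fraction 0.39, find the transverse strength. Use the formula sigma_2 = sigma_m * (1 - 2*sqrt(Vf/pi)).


factor = 1 - 2*sqrt(0.39/pi) = 0.2953
sigma_2 = 97 * 0.2953 = 28.65 MPa

28.65 MPa


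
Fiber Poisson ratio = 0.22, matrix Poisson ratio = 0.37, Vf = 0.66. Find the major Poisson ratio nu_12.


nu_12 = nu_f*Vf + nu_m*(1-Vf) = 0.22*0.66 + 0.37*0.34 = 0.271

0.271


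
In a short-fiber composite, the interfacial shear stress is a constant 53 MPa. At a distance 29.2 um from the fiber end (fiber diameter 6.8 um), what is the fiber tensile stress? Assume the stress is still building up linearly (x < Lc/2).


Force balance: sigma_f * (pi*d^2/4) = tau * (pi*d) * x  ->  sigma_f = 4 * tau * x / d
sigma_f = 4 * 53 * 29.2 / 6.8 = 910.4 MPa

910.4 MPa


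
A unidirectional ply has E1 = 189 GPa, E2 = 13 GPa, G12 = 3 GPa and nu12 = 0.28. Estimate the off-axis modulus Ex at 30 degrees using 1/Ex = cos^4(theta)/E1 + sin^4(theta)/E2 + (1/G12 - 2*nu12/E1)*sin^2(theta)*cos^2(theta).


cos^4(30) = 0.5625, sin^4(30) = 0.0625, sin^2(30)*cos^2(30) = 0.1875
1/G12 - 2*nu12/E1 = 1/3 - 2*0.28/189 = 0.33037 GPa^-1
1/Ex = 0.5625/189 + 0.0625/13 + 0.33037*0.1875 = 0.0697283 GPa^-1
Ex = 14.34 GPa

14.34 GPa


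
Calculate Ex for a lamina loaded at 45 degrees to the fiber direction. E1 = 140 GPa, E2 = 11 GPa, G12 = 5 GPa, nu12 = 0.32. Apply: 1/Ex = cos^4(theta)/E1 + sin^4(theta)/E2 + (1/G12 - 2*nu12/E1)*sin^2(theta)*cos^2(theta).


cos^4(45) = 0.25, sin^4(45) = 0.25, sin^2(45)*cos^2(45) = 0.25
1/G12 - 2*nu12/E1 = 1/5 - 2*0.32/140 = 0.195429 GPa^-1
1/Ex = 0.25/140 + 0.25/11 + 0.195429*0.25 = 0.0733701 GPa^-1
Ex = 13.63 GPa

13.63 GPa


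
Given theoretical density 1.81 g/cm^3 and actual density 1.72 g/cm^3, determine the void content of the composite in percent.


Void% = (rho_theo - rho_actual)/rho_theo * 100 = (1.81 - 1.72)/1.81 * 100 = 4.97%

4.97%


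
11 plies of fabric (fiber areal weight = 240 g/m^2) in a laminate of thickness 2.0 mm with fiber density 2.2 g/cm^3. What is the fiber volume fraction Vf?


Vf = n * FAW / (rho_f * h * 1000) = 11 * 240 / (2.2 * 2.0 * 1000) = 0.6

0.6


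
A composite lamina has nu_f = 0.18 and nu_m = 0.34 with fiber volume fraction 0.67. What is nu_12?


nu_12 = nu_f*Vf + nu_m*(1-Vf) = 0.18*0.67 + 0.34*0.33 = 0.2328

0.2328


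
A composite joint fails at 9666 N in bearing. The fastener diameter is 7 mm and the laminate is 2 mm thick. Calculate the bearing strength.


sigma_br = F/(d*h) = 9666/(7*2) = 690.4 MPa

690.4 MPa


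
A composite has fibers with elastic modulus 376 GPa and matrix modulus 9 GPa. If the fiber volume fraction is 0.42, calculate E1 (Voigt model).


E1 = Ef*Vf + Em*(1-Vf) = 376*0.42 + 9*0.58 = 163.14 GPa

163.14 GPa


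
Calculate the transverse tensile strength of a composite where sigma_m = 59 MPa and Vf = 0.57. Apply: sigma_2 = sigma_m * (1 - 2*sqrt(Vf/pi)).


factor = 1 - 2*sqrt(0.57/pi) = 0.1481
sigma_2 = 59 * 0.1481 = 8.74 MPa

8.74 MPa


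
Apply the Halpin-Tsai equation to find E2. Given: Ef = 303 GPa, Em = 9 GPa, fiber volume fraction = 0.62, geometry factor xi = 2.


eta = (Ef/Em - 1)/(Ef/Em + xi) = (33.6667 - 1)/(33.6667 + 2) = 0.9159
E2 = Em*(1+xi*eta*Vf)/(1-eta*Vf) = 44.48 GPa

44.48 GPa


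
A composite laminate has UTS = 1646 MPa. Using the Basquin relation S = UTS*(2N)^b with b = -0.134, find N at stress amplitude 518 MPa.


N = 0.5 * (S/UTS)^(1/b) = 0.5 * (518/1646)^(1/-0.134) = 2792.4504 cycles

2792.4504 cycles


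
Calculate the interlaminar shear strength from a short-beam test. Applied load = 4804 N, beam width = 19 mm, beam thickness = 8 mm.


ILSS = 3F/(4bh) = 3*4804/(4*19*8) = 23.7 MPa

23.7 MPa


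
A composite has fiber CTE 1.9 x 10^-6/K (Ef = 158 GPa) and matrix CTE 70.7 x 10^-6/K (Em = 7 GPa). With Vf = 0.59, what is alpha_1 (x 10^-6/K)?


E1 = Ef*Vf + Em*(1-Vf) = 96.09
alpha_1 = (alpha_f*Ef*Vf + alpha_m*Em*(1-Vf))/E1 = 3.95 x 10^-6/K

3.95 x 10^-6/K


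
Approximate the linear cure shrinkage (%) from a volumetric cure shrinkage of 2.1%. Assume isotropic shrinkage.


Linear shrinkage ≈ vol_shrink/3 = 2.1/3 = 0.7%

0.7%


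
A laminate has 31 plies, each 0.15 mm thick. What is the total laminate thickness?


h = n * t_ply = 31 * 0.15 = 4.65 mm

4.65 mm


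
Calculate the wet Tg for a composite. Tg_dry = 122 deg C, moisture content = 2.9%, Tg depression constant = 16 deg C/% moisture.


Tg_wet = Tg_dry - k*moisture = 122 - 16*2.9 = 75.6 deg C

75.6 deg C


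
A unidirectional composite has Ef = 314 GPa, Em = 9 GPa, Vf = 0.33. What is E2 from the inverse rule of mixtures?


1/E2 = Vf/Ef + (1-Vf)/Em = 0.33/314 + 0.67/9
E2 = 13.25 GPa

13.25 GPa


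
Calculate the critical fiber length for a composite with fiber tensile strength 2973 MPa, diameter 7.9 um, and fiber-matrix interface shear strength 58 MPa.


Lc = sigma_f * d / (2 * tau_i) = 2973 * 7.9 / (2 * 58) = 202.5 um

202.5 um


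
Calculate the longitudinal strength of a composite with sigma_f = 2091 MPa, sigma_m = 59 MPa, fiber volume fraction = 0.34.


sigma_1 = sigma_f*Vf + sigma_m*(1-Vf) = 2091*0.34 + 59*0.66 = 749.9 MPa

749.9 MPa


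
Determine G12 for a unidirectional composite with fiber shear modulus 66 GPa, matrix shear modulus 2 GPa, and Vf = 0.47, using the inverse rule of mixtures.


1/G12 = Vf/Gf + (1-Vf)/Gm = 0.47/66 + 0.53/2
G12 = 3.67 GPa

3.67 GPa


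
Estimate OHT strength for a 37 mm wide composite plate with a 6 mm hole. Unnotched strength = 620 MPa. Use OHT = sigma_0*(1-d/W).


OHT = sigma_0*(1-d/W) = 620*(1-6/37) = 519.5 MPa

519.5 MPa


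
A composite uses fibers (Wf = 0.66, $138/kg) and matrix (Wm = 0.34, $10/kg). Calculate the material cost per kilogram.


Cost = cost_f*Wf + cost_m*Wm = 138*0.66 + 10*0.34 = $94.48/kg

$94.48/kg


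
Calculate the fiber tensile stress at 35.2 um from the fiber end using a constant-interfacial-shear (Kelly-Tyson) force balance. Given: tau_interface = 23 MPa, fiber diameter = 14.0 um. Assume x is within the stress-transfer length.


Force balance: sigma_f * (pi*d^2/4) = tau * (pi*d) * x  ->  sigma_f = 4 * tau * x / d
sigma_f = 4 * 23 * 35.2 / 14.0 = 231.3 MPa

231.3 MPa


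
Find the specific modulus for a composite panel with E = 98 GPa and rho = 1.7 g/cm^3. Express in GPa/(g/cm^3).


Specific stiffness = E/rho = 98/1.7 = 57.6 GPa/(g/cm^3)

57.6 GPa/(g/cm^3)


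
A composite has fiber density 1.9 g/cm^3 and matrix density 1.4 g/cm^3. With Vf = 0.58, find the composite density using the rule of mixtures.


rho_c = rho_f*Vf + rho_m*(1-Vf) = 1.9*0.58 + 1.4*0.42 = 1.69 g/cm^3

1.69 g/cm^3


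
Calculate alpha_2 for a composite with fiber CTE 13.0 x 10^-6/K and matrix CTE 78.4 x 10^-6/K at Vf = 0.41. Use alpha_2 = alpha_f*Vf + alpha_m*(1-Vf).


alpha_2 = alpha_f*Vf + alpha_m*(1-Vf) = 13.0*0.41 + 78.4*0.59 = 51.6 x 10^-6/K

51.6 x 10^-6/K


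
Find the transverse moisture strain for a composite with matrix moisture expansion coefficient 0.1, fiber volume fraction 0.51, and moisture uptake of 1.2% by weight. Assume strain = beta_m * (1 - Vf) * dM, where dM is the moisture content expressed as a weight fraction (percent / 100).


dM = 1.2/100 = 0.012
strain = beta_m * (1-Vf) * dM = 0.1 * 0.49 * 0.012 = 0.000588

0.000588


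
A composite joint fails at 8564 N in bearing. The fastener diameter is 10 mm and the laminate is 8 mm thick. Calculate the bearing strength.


sigma_br = F/(d*h) = 8564/(10*8) = 107.1 MPa

107.1 MPa


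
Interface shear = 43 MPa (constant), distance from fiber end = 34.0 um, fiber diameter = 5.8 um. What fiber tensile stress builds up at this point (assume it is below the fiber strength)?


Force balance: sigma_f * (pi*d^2/4) = tau * (pi*d) * x  ->  sigma_f = 4 * tau * x / d
sigma_f = 4 * 43 * 34.0 / 5.8 = 1008.3 MPa

1008.3 MPa


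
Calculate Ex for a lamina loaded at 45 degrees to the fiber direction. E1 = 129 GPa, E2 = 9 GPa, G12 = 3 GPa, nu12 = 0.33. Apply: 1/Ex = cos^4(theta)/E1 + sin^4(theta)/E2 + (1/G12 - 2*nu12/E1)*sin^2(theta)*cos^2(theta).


cos^4(45) = 0.25, sin^4(45) = 0.25, sin^2(45)*cos^2(45) = 0.25
1/G12 - 2*nu12/E1 = 1/3 - 2*0.33/129 = 0.328217 GPa^-1
1/Ex = 0.25/129 + 0.25/9 + 0.328217*0.25 = 0.11177 GPa^-1
Ex = 8.95 GPa

8.95 GPa


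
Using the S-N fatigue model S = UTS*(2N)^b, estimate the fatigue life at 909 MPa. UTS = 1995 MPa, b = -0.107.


N = 0.5 * (S/UTS)^(1/b) = 0.5 * (909/1995)^(1/-0.107) = 775.2256 cycles

775.2256 cycles


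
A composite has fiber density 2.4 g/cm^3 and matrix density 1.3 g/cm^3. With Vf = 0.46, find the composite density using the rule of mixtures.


rho_c = rho_f*Vf + rho_m*(1-Vf) = 2.4*0.46 + 1.3*0.54 = 1.806 g/cm^3

1.806 g/cm^3


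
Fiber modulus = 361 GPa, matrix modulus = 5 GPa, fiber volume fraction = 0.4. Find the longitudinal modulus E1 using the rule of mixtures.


E1 = Ef*Vf + Em*(1-Vf) = 361*0.4 + 5*0.6 = 147.4 GPa

147.4 GPa


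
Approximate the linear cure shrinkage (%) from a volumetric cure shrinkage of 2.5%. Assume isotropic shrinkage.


Linear shrinkage ≈ vol_shrink/3 = 2.5/3 = 0.833%

0.833%


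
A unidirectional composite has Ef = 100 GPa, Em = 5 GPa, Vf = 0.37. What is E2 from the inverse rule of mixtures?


1/E2 = Vf/Ef + (1-Vf)/Em = 0.37/100 + 0.63/5
E2 = 7.71 GPa

7.71 GPa


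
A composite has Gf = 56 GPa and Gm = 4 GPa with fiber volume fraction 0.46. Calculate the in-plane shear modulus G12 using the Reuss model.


1/G12 = Vf/Gf + (1-Vf)/Gm = 0.46/56 + 0.54/4
G12 = 6.98 GPa

6.98 GPa


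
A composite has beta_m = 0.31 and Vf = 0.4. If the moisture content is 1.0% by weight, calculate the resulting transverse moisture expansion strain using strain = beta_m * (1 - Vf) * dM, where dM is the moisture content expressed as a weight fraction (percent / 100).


dM = 1.0/100 = 0.01
strain = beta_m * (1-Vf) * dM = 0.31 * 0.6 * 0.01 = 0.00186

0.00186


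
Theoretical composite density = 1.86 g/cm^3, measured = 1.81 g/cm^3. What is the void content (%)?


Void% = (rho_theo - rho_actual)/rho_theo * 100 = (1.86 - 1.81)/1.86 * 100 = 2.69%

2.69%


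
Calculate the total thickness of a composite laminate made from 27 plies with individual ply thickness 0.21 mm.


h = n * t_ply = 27 * 0.21 = 5.67 mm

5.67 mm


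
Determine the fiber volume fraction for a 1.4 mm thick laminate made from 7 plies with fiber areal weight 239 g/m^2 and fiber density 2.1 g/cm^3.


Vf = n * FAW / (rho_f * h * 1000) = 7 * 239 / (2.1 * 1.4 * 1000) = 0.569

0.569


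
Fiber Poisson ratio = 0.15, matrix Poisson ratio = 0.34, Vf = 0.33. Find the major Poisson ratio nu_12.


nu_12 = nu_f*Vf + nu_m*(1-Vf) = 0.15*0.33 + 0.34*0.67 = 0.2773

0.2773


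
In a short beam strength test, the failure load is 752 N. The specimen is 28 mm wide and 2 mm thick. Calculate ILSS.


ILSS = 3F/(4bh) = 3*752/(4*28*2) = 10.07 MPa

10.07 MPa


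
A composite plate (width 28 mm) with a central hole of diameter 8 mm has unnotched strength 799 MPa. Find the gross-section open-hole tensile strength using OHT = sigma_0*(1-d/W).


OHT = sigma_0*(1-d/W) = 799*(1-8/28) = 570.7 MPa

570.7 MPa


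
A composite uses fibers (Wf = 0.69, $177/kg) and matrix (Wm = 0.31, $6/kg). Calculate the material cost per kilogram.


Cost = cost_f*Wf + cost_m*Wm = 177*0.69 + 6*0.31 = $123.99/kg

$123.99/kg


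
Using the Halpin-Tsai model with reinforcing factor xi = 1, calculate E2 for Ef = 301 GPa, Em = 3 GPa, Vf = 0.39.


eta = (Ef/Em - 1)/(Ef/Em + xi) = (100.3333 - 1)/(100.3333 + 1) = 0.9803
E2 = Em*(1+xi*eta*Vf)/(1-eta*Vf) = 6.71 GPa

6.71 GPa


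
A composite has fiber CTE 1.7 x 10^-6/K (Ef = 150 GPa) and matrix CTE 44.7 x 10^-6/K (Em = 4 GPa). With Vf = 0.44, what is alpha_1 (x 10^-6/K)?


E1 = Ef*Vf + Em*(1-Vf) = 68.24
alpha_1 = (alpha_f*Ef*Vf + alpha_m*Em*(1-Vf))/E1 = 3.11 x 10^-6/K

3.11 x 10^-6/K


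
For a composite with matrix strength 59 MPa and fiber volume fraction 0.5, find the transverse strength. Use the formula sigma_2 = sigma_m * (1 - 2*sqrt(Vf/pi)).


factor = 1 - 2*sqrt(0.5/pi) = 0.2021
sigma_2 = 59 * 0.2021 = 11.92 MPa

11.92 MPa


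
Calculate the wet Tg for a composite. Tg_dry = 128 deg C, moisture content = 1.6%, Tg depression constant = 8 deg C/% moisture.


Tg_wet = Tg_dry - k*moisture = 128 - 8*1.6 = 115.2 deg C

115.2 deg C


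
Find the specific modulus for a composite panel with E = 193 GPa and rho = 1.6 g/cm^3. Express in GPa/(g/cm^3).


Specific stiffness = E/rho = 193/1.6 = 120.6 GPa/(g/cm^3)

120.6 GPa/(g/cm^3)


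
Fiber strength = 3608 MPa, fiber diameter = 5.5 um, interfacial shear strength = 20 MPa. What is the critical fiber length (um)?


Lc = sigma_f * d / (2 * tau_i) = 3608 * 5.5 / (2 * 20) = 496.1 um

496.1 um


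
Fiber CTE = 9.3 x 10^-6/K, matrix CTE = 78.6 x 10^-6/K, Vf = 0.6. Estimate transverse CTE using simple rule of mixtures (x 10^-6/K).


alpha_2 = alpha_f*Vf + alpha_m*(1-Vf) = 9.3*0.6 + 78.6*0.4 = 37.0 x 10^-6/K

37.0 x 10^-6/K


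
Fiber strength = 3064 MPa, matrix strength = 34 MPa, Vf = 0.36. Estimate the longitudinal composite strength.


sigma_1 = sigma_f*Vf + sigma_m*(1-Vf) = 3064*0.36 + 34*0.64 = 1124.8 MPa

1124.8 MPa


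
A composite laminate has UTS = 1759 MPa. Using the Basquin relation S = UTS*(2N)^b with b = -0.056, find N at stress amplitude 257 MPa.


N = 0.5 * (S/UTS)^(1/b) = 0.5 * (257/1759)^(1/-0.056) = 4.1269e+14 cycles

4.1269e+14 cycles


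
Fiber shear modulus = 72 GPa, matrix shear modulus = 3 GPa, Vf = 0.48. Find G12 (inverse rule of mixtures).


1/G12 = Vf/Gf + (1-Vf)/Gm = 0.48/72 + 0.52/3
G12 = 5.56 GPa

5.56 GPa


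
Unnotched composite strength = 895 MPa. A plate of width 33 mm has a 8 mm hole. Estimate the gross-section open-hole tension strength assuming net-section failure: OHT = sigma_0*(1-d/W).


OHT = sigma_0*(1-d/W) = 895*(1-8/33) = 678.0 MPa

678.0 MPa


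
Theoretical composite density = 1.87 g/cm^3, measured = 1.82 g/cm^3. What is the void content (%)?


Void% = (rho_theo - rho_actual)/rho_theo * 100 = (1.87 - 1.82)/1.87 * 100 = 2.67%

2.67%


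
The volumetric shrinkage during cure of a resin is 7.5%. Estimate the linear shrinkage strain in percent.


Linear shrinkage ≈ vol_shrink/3 = 7.5/3 = 2.5%

2.5%


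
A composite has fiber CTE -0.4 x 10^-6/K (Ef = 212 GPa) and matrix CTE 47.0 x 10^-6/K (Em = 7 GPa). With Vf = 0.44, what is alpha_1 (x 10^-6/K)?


E1 = Ef*Vf + Em*(1-Vf) = 97.2
alpha_1 = (alpha_f*Ef*Vf + alpha_m*Em*(1-Vf))/E1 = 1.51 x 10^-6/K

1.51 x 10^-6/K


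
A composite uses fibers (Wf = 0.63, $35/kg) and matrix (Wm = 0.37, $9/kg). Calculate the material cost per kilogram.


Cost = cost_f*Wf + cost_m*Wm = 35*0.63 + 9*0.37 = $25.38/kg

$25.38/kg


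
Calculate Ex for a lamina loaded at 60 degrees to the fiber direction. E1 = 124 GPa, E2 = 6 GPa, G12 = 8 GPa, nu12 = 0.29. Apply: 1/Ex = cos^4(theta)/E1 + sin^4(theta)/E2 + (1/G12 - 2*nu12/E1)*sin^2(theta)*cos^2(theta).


cos^4(60) = 0.0625, sin^4(60) = 0.5625, sin^2(60)*cos^2(60) = 0.1875
1/G12 - 2*nu12/E1 = 1/8 - 2*0.29/124 = 0.120323 GPa^-1
1/Ex = 0.0625/124 + 0.5625/6 + 0.120323*0.1875 = 0.1168145 GPa^-1
Ex = 8.56 GPa

8.56 GPa
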